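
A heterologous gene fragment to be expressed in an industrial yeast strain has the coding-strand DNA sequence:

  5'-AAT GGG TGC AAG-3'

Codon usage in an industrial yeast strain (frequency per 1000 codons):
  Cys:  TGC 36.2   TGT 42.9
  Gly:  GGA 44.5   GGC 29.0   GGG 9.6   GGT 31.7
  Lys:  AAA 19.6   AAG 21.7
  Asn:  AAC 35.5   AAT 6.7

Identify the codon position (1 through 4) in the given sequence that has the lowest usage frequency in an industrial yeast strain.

1

Codon 1 AAT (Asn): 6.7 per 1000.
Codon 2 GGG (Gly): 9.6 per 1000.
Codon 3 TGC (Cys): 36.2 per 1000.
Codon 4 AAG (Lys): 21.7 per 1000.
Lowest frequency is 6.7 at codon 1.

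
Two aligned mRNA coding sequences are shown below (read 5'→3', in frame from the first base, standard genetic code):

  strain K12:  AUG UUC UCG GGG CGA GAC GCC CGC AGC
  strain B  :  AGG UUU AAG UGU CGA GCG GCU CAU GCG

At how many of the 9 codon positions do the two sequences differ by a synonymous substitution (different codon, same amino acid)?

Codon 1: AUG Met / AGG Arg — nonsynonymous.
Codon 2: UUC Phe / UUU Phe — synonymous.
Codon 3: UCG Ser / AAG Lys — nonsynonymous.
Codon 4: GGG Gly / UGU Cys — nonsynonymous.
Codon 5: CGA Arg / CGA Arg — identical.
Codon 6: GAC Asp / GCG Ala — nonsynonymous.
Codon 7: GCC Ala / GCU Ala — synonymous.
Codon 8: CGC Arg / CAU His — nonsynonymous.
Codon 9: AGC Ser / GCG Ala — nonsynonymous.
Synonymous differences: 2.

2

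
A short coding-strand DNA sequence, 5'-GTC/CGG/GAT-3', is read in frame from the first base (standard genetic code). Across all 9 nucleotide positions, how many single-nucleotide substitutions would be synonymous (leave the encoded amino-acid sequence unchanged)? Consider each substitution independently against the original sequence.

Codon 1 (GTC, Val): 3 synonymous substitutions.
Codon 2 (CGG, Arg): 4 synonymous substitutions.
Codon 3 (GAT, Asp): 1 synonymous substitution.
Total: 3 + 4 + 1 = 8.

8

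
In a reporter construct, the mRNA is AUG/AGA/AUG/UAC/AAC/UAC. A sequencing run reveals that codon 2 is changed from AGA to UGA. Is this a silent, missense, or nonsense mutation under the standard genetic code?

nonsense

Position 4 falls in codon 2: AGA → Arg.
After the substitution the codon is UGA → Stop.
The new codon is a stop codon, so this is a nonsense mutation.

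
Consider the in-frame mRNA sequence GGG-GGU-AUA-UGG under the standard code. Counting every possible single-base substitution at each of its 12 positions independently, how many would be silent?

8

Codon 1 (GGG, Gly): 3 synonymous substitutions.
Codon 2 (GGU, Gly): 3 synonymous substitutions.
Codon 3 (AUA, Ile): 2 synonymous substitutions.
Codon 4 (UGG, Trp): 0 synonymous substitutions.
Total: 3 + 3 + 2 + 0 = 8.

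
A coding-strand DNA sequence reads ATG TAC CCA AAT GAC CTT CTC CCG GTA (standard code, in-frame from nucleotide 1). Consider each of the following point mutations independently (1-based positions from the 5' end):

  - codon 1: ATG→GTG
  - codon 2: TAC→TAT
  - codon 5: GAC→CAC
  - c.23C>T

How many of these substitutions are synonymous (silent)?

Codon 1: ATG (Met) → GTG (Val) — missense.
Codon 2: TAC (Tyr) → TAT (Tyr) — synonymous.
Codon 5: GAC (Asp) → CAC (His) — missense.
Codon 8: CCG (Pro) → CTG (Leu) — missense.
Synonymous: 1 of 4.

1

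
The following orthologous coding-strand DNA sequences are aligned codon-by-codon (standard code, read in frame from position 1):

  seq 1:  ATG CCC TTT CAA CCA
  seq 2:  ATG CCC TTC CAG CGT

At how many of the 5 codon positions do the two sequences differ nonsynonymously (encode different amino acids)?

1

Codon 1: ATG Met / ATG Met — identical.
Codon 2: CCC Pro / CCC Pro — identical.
Codon 3: TTT Phe / TTC Phe — synonymous.
Codon 4: CAA Gln / CAG Gln — synonymous.
Codon 5: CCA Pro / CGT Arg — nonsynonymous.
Nonsynonymous differences: 1.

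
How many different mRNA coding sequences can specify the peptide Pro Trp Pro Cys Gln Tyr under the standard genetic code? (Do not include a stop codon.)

Pro: 4 codons.
Trp: 1 codon.
Pro: 4 codons.
Cys: 2 codons.
Gln: 2 codons.
Tyr: 2 codons.
4 × 1 × 4 × 2 × 2 × 2 = 128.

128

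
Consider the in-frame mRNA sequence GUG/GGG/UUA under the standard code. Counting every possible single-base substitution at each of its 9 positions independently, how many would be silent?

8

Codon 1 (GUG, Val): 3 synonymous substitutions.
Codon 2 (GGG, Gly): 3 synonymous substitutions.
Codon 3 (UUA, Leu): 2 synonymous substitutions.
Total: 3 + 3 + 2 = 8.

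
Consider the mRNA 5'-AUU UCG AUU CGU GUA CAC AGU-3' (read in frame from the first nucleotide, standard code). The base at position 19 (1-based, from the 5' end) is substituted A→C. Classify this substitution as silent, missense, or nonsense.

Position 19 falls in codon 7: AGU → Ser.
After the substitution the codon is CGU → Arg.
Ser ≠ Arg, so this is a missense mutation.

missense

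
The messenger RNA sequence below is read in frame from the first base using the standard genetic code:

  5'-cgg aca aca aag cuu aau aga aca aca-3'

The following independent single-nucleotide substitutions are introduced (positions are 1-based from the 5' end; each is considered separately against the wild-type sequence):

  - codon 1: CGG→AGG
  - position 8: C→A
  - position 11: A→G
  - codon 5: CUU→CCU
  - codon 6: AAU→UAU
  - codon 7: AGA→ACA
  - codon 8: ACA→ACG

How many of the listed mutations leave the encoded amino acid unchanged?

Codon 1: CGG (Arg) → AGG (Arg) — synonymous.
Codon 3: ACA (Thr) → AAA (Lys) — missense.
Codon 4: AAG (Lys) → AGG (Arg) — missense.
Codon 5: CUU (Leu) → CCU (Pro) — missense.
Codon 6: AAU (Asn) → UAU (Tyr) — missense.
Codon 7: AGA (Arg) → ACA (Thr) — missense.
Codon 8: ACA (Thr) → ACG (Thr) — synonymous.
Synonymous: 2 of 7.

2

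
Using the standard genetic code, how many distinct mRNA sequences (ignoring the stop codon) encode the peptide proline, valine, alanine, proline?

Pro: 4 codons.
Val: 4 codons.
Ala: 4 codons.
Pro: 4 codons.
4 × 4 × 4 × 4 = 256.

256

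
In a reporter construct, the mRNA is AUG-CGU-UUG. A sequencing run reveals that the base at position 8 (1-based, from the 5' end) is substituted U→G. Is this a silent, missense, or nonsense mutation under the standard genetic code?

missense

Position 8 falls in codon 3: UUG → Leu.
After the substitution the codon is UGG → Trp.
Leu ≠ Trp, so this is a missense mutation.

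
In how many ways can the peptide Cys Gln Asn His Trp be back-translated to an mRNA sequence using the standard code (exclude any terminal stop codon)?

16

Cys: 2 codons.
Gln: 2 codons.
Asn: 2 codons.
His: 2 codons.
Trp: 1 codon.
2 × 2 × 2 × 2 × 1 = 16.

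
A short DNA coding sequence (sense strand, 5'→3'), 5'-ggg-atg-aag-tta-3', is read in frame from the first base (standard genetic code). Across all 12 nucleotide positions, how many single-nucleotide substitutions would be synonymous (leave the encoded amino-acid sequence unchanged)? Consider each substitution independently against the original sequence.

6

Codon 1 (GGG, Gly): 3 synonymous substitutions.
Codon 2 (ATG, Met): 0 synonymous substitutions.
Codon 3 (AAG, Lys): 1 synonymous substitution.
Codon 4 (TTA, Leu): 2 synonymous substitutions.
Total: 3 + 0 + 1 + 2 = 6.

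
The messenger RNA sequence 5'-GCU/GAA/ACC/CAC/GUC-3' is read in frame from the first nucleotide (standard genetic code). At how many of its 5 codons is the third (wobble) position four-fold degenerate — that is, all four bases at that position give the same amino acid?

3

Codon 1 GCU (Ala): third position 4-fold.
Codon 2 GAA (Glu): third position 2-fold.
Codon 3 ACC (Thr): third position 4-fold.
Codon 4 CAC (His): third position 2-fold.
Codon 5 GUC (Val): third position 4-fold.
Four-fold degenerate third positions: 3.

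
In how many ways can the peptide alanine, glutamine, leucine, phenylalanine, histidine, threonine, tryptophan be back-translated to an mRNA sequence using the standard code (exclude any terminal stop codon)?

768

Ala: 4 codons.
Gln: 2 codons.
Leu: 6 codons.
Phe: 2 codons.
His: 2 codons.
Thr: 4 codons.
Trp: 1 codon.
4 × 2 × 6 × 2 × 2 × 4 × 1 = 768.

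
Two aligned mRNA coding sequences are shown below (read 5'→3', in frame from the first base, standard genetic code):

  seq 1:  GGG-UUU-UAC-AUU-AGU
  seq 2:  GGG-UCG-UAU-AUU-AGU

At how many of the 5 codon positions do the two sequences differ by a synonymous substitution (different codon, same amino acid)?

Codon 1: GGG Gly / GGG Gly — identical.
Codon 2: UUU Phe / UCG Ser — nonsynonymous.
Codon 3: UAC Tyr / UAU Tyr — synonymous.
Codon 4: AUU Ile / AUU Ile — identical.
Codon 5: AGU Ser / AGU Ser — identical.
Synonymous differences: 1.

1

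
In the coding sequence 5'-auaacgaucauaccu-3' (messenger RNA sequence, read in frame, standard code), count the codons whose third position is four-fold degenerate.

2

Codon 1 AUA (Ile): third position 3-fold.
Codon 2 ACG (Thr): third position 4-fold.
Codon 3 AUC (Ile): third position 3-fold.
Codon 4 AUA (Ile): third position 3-fold.
Codon 5 CCU (Pro): third position 4-fold.
Four-fold degenerate third positions: 2.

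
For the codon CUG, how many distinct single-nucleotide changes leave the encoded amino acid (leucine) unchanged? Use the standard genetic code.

4

Position 1: UUG → 1 synonymous.
Position 2: none → 0 synonymous.
Position 3: CUU, CUC, CUA → 3 synonymous.
Total: 1 + 0 + 3 = 4.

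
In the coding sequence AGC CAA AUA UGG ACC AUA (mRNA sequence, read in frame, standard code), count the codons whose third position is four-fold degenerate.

Codon 1 AGC (Ser): third position 2-fold.
Codon 2 CAA (Gln): third position 2-fold.
Codon 3 AUA (Ile): third position 3-fold.
Codon 4 UGG (Trp): third position 1-fold.
Codon 5 ACC (Thr): third position 4-fold.
Codon 6 AUA (Ile): third position 3-fold.
Four-fold degenerate third positions: 1.

1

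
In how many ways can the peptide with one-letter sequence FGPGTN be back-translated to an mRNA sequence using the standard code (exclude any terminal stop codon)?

Phe: 2 codons.
Gly: 4 codons.
Pro: 4 codons.
Gly: 4 codons.
Thr: 4 codons.
Asn: 2 codons.
2 × 4 × 4 × 4 × 4 × 2 = 1024.

1024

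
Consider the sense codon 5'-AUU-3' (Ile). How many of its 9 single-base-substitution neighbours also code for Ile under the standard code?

Position 1: none → 0 synonymous.
Position 2: none → 0 synonymous.
Position 3: AUC, AUA → 2 synonymous.
Total: 0 + 0 + 2 = 2.

2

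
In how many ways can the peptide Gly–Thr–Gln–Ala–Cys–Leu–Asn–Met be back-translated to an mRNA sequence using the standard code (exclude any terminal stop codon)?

Gly: 4 codons.
Thr: 4 codons.
Gln: 2 codons.
Ala: 4 codons.
Cys: 2 codons.
Leu: 6 codons.
Asn: 2 codons.
Met: 1 codon.
4 × 4 × 2 × 4 × 2 × 6 × 2 × 1 = 3072.

3072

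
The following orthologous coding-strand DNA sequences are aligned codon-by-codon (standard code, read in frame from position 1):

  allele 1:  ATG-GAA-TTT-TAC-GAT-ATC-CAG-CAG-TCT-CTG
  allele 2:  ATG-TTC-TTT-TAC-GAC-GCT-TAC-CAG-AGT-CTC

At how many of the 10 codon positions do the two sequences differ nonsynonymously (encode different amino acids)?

Codon 1: ATG Met / ATG Met — identical.
Codon 2: GAA Glu / TTC Phe — nonsynonymous.
Codon 3: TTT Phe / TTT Phe — identical.
Codon 4: TAC Tyr / TAC Tyr — identical.
Codon 5: GAT Asp / GAC Asp — synonymous.
Codon 6: ATC Ile / GCT Ala — nonsynonymous.
Codon 7: CAG Gln / TAC Tyr — nonsynonymous.
Codon 8: CAG Gln / CAG Gln — identical.
Codon 9: TCT Ser / AGT Ser — synonymous.
Codon 10: CTG Leu / CTC Leu — synonymous.
Nonsynonymous differences: 3.

3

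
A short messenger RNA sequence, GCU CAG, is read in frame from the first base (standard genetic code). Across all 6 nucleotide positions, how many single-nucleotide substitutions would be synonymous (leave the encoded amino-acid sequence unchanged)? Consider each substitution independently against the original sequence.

Codon 1 (GCU, Ala): 3 synonymous substitutions.
Codon 2 (CAG, Gln): 1 synonymous substitution.
Total: 3 + 1 = 4.

4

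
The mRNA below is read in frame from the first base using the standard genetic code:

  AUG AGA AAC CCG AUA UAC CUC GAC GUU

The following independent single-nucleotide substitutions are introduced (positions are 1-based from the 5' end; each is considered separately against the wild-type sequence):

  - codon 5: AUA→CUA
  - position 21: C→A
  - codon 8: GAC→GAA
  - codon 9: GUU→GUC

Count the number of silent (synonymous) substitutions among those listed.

Codon 5: AUA (Ile) → CUA (Leu) — missense.
Codon 7: CUC (Leu) → CUA (Leu) — synonymous.
Codon 8: GAC (Asp) → GAA (Glu) — missense.
Codon 9: GUU (Val) → GUC (Val) — synonymous.
Synonymous: 2 of 4.

2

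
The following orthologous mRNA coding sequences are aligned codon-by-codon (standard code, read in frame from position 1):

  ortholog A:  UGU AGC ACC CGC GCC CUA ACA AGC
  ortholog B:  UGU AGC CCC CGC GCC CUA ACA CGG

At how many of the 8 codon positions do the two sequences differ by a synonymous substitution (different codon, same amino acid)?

Codon 1: UGU Cys / UGU Cys — identical.
Codon 2: AGC Ser / AGC Ser — identical.
Codon 3: ACC Thr / CCC Pro — nonsynonymous.
Codon 4: CGC Arg / CGC Arg — identical.
Codon 5: GCC Ala / GCC Ala — identical.
Codon 6: CUA Leu / CUA Leu — identical.
Codon 7: ACA Thr / ACA Thr — identical.
Codon 8: AGC Ser / CGG Arg — nonsynonymous.
Synonymous differences: 0.

0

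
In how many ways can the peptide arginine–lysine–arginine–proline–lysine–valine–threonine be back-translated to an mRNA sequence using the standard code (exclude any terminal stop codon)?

9216

Arg: 6 codons.
Lys: 2 codons.
Arg: 6 codons.
Pro: 4 codons.
Lys: 2 codons.
Val: 4 codons.
Thr: 4 codons.
6 × 2 × 6 × 4 × 2 × 4 × 4 = 9216.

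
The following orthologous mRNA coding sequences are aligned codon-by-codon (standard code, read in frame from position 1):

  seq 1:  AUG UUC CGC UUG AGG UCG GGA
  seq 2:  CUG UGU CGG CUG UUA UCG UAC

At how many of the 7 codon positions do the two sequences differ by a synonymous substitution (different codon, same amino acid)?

Codon 1: AUG Met / CUG Leu — nonsynonymous.
Codon 2: UUC Phe / UGU Cys — nonsynonymous.
Codon 3: CGC Arg / CGG Arg — synonymous.
Codon 4: UUG Leu / CUG Leu — synonymous.
Codon 5: AGG Arg / UUA Leu — nonsynonymous.
Codon 6: UCG Ser / UCG Ser — identical.
Codon 7: GGA Gly / UAC Tyr — nonsynonymous.
Synonymous differences: 2.

2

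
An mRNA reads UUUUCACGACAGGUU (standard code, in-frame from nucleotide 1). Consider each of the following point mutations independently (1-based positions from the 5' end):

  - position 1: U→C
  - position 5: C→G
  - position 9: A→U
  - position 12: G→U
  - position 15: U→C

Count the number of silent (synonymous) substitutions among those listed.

Codon 1: UUU (Phe) → CUU (Leu) — missense.
Codon 2: UCA (Ser) → UGA (Stop) — nonsense.
Codon 3: CGA (Arg) → CGU (Arg) — synonymous.
Codon 4: CAG (Gln) → CAU (His) — missense.
Codon 5: GUU (Val) → GUC (Val) — synonymous.
Synonymous: 2 of 5.

2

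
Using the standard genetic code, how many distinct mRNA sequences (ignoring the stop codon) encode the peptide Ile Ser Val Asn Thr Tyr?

Ile: 3 codons.
Ser: 6 codons.
Val: 4 codons.
Asn: 2 codons.
Thr: 4 codons.
Tyr: 2 codons.
3 × 6 × 4 × 2 × 4 × 2 = 1152.

1152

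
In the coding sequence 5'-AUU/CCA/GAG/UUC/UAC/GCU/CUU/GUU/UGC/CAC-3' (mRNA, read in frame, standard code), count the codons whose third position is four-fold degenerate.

Codon 1 AUU (Ile): third position 3-fold.
Codon 2 CCA (Pro): third position 4-fold.
Codon 3 GAG (Glu): third position 2-fold.
Codon 4 UUC (Phe): third position 2-fold.
Codon 5 UAC (Tyr): third position 2-fold.
Codon 6 GCU (Ala): third position 4-fold.
Codon 7 CUU (Leu): third position 4-fold.
Codon 8 GUU (Val): third position 4-fold.
Codon 9 UGC (Cys): third position 2-fold.
Codon 10 CAC (His): third position 2-fold.
Four-fold degenerate third positions: 4.

4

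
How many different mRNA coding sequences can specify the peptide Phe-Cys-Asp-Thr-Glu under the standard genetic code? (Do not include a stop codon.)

Phe: 2 codons.
Cys: 2 codons.
Asp: 2 codons.
Thr: 4 codons.
Glu: 2 codons.
2 × 2 × 2 × 4 × 2 = 64.

64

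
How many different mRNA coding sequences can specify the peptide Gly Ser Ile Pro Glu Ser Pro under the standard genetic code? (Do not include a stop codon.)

Gly: 4 codons.
Ser: 6 codons.
Ile: 3 codons.
Pro: 4 codons.
Glu: 2 codons.
Ser: 6 codons.
Pro: 4 codons.
4 × 6 × 3 × 4 × 2 × 6 × 4 = 13824.

13824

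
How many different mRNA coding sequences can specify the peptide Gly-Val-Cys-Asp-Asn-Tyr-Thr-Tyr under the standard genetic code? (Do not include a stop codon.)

Gly: 4 codons.
Val: 4 codons.
Cys: 2 codons.
Asp: 2 codons.
Asn: 2 codons.
Tyr: 2 codons.
Thr: 4 codons.
Tyr: 2 codons.
4 × 4 × 2 × 2 × 2 × 2 × 4 × 2 = 2048.

2048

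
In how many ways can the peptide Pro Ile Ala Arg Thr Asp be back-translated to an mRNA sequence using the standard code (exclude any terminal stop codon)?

Pro: 4 codons.
Ile: 3 codons.
Ala: 4 codons.
Arg: 6 codons.
Thr: 4 codons.
Asp: 2 codons.
4 × 3 × 4 × 6 × 4 × 2 = 2304.

2304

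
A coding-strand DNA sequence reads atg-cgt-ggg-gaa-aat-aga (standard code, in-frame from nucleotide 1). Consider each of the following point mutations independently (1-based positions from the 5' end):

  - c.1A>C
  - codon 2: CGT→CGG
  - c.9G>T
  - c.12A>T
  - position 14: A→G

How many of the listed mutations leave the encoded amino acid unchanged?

Codon 1: ATG (Met) → CTG (Leu) — missense.
Codon 2: CGT (Arg) → CGG (Arg) — synonymous.
Codon 3: GGG (Gly) → GGT (Gly) — synonymous.
Codon 4: GAA (Glu) → GAT (Asp) — missense.
Codon 5: AAT (Asn) → AGT (Ser) — missense.
Synonymous: 2 of 5.

2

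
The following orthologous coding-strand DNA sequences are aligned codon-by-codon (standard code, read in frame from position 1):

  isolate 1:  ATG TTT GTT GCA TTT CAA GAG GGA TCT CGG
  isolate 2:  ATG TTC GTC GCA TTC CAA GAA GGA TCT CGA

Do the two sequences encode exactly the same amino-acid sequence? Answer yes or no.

yes

Codon 1: ATG Met / ATG Met — identical.
Codon 2: TTT Phe / TTC Phe — synonymous.
Codon 3: GTT Val / GTC Val — synonymous.
Codon 4: GCA Ala / GCA Ala — identical.
Codon 5: TTT Phe / TTC Phe — synonymous.
Codon 6: CAA Gln / CAA Gln — identical.
Codon 7: GAG Glu / GAA Glu — synonymous.
Codon 8: GGA Gly / GGA Gly — identical.
Codon 9: TCT Ser / TCT Ser — identical.
Codon 10: CGG Arg / CGA Arg — synonymous.
Nonsynonymous differences: 0 → same protein.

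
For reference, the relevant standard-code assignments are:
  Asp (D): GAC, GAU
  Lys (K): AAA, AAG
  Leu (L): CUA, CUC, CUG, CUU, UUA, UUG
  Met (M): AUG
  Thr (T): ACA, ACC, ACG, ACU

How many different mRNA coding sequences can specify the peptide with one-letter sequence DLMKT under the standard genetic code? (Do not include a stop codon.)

96

Asp: 2 codons.
Leu: 6 codons.
Met: 1 codon.
Lys: 2 codons.
Thr: 4 codons.
2 × 6 × 1 × 2 × 4 = 96.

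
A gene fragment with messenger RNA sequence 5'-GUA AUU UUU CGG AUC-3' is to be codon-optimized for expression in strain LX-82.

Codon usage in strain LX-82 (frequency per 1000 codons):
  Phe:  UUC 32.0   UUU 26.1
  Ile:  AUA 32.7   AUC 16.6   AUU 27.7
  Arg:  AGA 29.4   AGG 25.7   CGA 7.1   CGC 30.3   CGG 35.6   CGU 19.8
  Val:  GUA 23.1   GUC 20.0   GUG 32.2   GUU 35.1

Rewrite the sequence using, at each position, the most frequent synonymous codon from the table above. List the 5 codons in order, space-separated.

GUU AUA UUC CGG AUA

Codon 1 (Val): best is GUU at 35.1.
Codon 2 (Ile): best is AUA at 32.7.
Codon 3 (Phe): best is UUC at 32.0.
Codon 4 (Arg): best is CGG at 35.6.
Codon 5 (Ile): best is AUA at 32.7.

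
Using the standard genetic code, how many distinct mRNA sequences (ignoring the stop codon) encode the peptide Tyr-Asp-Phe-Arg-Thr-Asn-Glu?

768

Tyr: 2 codons.
Asp: 2 codons.
Phe: 2 codons.
Arg: 6 codons.
Thr: 4 codons.
Asn: 2 codons.
Glu: 2 codons.
2 × 2 × 2 × 6 × 4 × 2 × 2 = 768.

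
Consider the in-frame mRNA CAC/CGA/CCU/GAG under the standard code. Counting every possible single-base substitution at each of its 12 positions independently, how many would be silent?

Codon 1 (CAC, His): 1 synonymous substitution.
Codon 2 (CGA, Arg): 4 synonymous substitutions.
Codon 3 (CCU, Pro): 3 synonymous substitutions.
Codon 4 (GAG, Glu): 1 synonymous substitution.
Total: 1 + 4 + 3 + 1 = 9.

9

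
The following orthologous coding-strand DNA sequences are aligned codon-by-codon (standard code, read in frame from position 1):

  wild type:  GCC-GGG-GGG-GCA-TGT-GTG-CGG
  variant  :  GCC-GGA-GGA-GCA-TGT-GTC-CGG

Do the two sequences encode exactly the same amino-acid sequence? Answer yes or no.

Codon 1: GCC Ala / GCC Ala — identical.
Codon 2: GGG Gly / GGA Gly — synonymous.
Codon 3: GGG Gly / GGA Gly — synonymous.
Codon 4: GCA Ala / GCA Ala — identical.
Codon 5: TGT Cys / TGT Cys — identical.
Codon 6: GTG Val / GTC Val — synonymous.
Codon 7: CGG Arg / CGG Arg — identical.
Nonsynonymous differences: 0 → same protein.

yes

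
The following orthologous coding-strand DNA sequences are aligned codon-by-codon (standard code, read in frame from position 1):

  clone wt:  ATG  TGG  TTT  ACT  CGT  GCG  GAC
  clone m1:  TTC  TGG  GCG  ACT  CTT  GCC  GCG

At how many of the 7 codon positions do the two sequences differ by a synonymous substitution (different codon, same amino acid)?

Codon 1: ATG Met / TTC Phe — nonsynonymous.
Codon 2: TGG Trp / TGG Trp — identical.
Codon 3: TTT Phe / GCG Ala — nonsynonymous.
Codon 4: ACT Thr / ACT Thr — identical.
Codon 5: CGT Arg / CTT Leu — nonsynonymous.
Codon 6: GCG Ala / GCC Ala — synonymous.
Codon 7: GAC Asp / GCG Ala — nonsynonymous.
Synonymous differences: 1.

1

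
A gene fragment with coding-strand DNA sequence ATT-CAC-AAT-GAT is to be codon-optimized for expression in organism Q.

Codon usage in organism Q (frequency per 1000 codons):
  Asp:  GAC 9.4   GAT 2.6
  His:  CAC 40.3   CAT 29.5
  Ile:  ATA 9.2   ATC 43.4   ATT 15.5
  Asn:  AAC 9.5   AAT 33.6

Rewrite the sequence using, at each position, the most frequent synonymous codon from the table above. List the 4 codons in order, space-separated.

ATC CAC AAT GAC

Codon 1 (Ile): best is ATC at 43.4.
Codon 2 (His): best is CAC at 40.3.
Codon 3 (Asn): best is AAT at 33.6.
Codon 4 (Asp): best is GAC at 9.4.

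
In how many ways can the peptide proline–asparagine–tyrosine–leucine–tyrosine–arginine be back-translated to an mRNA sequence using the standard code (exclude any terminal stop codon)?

1152

Pro: 4 codons.
Asn: 2 codons.
Tyr: 2 codons.
Leu: 6 codons.
Tyr: 2 codons.
Arg: 6 codons.
4 × 2 × 2 × 6 × 2 × 6 = 1152.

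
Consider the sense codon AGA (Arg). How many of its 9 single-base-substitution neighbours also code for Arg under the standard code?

Position 1: CGA → 1 synonymous.
Position 2: none → 0 synonymous.
Position 3: AGG → 1 synonymous.
Total: 1 + 0 + 1 = 2.

2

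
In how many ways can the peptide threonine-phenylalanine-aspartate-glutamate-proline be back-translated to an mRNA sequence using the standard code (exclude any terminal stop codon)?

Thr: 4 codons.
Phe: 2 codons.
Asp: 2 codons.
Glu: 2 codons.
Pro: 4 codons.
4 × 2 × 2 × 2 × 4 = 128.

128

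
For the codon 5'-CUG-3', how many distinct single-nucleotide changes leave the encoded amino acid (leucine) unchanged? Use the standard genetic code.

4

Position 1: UUG → 1 synonymous.
Position 2: none → 0 synonymous.
Position 3: CUU, CUC, CUA → 3 synonymous.
Total: 1 + 0 + 3 = 4.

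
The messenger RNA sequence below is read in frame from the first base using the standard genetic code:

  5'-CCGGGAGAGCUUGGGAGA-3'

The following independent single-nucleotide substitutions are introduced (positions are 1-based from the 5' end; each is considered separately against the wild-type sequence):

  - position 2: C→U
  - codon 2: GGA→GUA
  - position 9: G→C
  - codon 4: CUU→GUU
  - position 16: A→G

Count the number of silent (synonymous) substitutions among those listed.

0

Codon 1: CCG (Pro) → CUG (Leu) — missense.
Codon 2: GGA (Gly) → GUA (Val) — missense.
Codon 3: GAG (Glu) → GAC (Asp) — missense.
Codon 4: CUU (Leu) → GUU (Val) — missense.
Codon 6: AGA (Arg) → GGA (Gly) — missense.
Synonymous: 0 of 5.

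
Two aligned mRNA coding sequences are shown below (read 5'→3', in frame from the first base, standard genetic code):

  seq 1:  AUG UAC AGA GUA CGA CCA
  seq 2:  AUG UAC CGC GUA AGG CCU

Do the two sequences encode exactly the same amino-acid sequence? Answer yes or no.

Codon 1: AUG Met / AUG Met — identical.
Codon 2: UAC Tyr / UAC Tyr — identical.
Codon 3: AGA Arg / CGC Arg — synonymous.
Codon 4: GUA Val / GUA Val — identical.
Codon 5: CGA Arg / AGG Arg — synonymous.
Codon 6: CCA Pro / CCU Pro — synonymous.
Nonsynonymous differences: 0 → same protein.

yes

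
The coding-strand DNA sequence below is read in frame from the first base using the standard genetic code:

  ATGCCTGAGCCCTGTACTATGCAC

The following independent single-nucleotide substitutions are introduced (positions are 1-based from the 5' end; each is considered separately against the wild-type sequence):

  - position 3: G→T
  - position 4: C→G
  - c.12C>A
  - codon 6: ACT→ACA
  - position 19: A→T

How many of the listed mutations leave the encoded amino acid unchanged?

Codon 1: ATG (Met) → ATT (Ile) — missense.
Codon 2: CCT (Pro) → GCT (Ala) — missense.
Codon 4: CCC (Pro) → CCA (Pro) — synonymous.
Codon 6: ACT (Thr) → ACA (Thr) — synonymous.
Codon 7: ATG (Met) → TTG (Leu) — missense.
Synonymous: 2 of 5.

2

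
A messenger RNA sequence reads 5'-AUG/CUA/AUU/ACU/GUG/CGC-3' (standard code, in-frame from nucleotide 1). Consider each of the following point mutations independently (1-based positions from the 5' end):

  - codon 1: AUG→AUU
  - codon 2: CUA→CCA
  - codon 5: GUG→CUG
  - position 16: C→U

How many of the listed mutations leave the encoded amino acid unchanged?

Codon 1: AUG (Met) → AUU (Ile) — missense.
Codon 2: CUA (Leu) → CCA (Pro) — missense.
Codon 5: GUG (Val) → CUG (Leu) — missense.
Codon 6: CGC (Arg) → UGC (Cys) — missense.
Synonymous: 0 of 4.

0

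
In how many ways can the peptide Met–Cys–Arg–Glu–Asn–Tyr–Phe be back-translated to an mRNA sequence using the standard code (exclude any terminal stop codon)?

Met: 1 codon.
Cys: 2 codons.
Arg: 6 codons.
Glu: 2 codons.
Asn: 2 codons.
Tyr: 2 codons.
Phe: 2 codons.
1 × 2 × 6 × 2 × 2 × 2 × 2 = 192.

192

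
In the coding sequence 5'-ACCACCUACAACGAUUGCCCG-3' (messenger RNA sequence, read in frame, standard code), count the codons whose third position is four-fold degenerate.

3

Codon 1 ACC (Thr): third position 4-fold.
Codon 2 ACC (Thr): third position 4-fold.
Codon 3 UAC (Tyr): third position 2-fold.
Codon 4 AAC (Asn): third position 2-fold.
Codon 5 GAU (Asp): third position 2-fold.
Codon 6 UGC (Cys): third position 2-fold.
Codon 7 CCG (Pro): third position 4-fold.
Four-fold degenerate third positions: 3.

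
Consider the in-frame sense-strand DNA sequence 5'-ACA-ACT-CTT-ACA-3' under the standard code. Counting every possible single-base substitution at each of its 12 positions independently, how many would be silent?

12

Codon 1 (ACA, Thr): 3 synonymous substitutions.
Codon 2 (ACT, Thr): 3 synonymous substitutions.
Codon 3 (CTT, Leu): 3 synonymous substitutions.
Codon 4 (ACA, Thr): 3 synonymous substitutions.
Total: 3 + 3 + 3 + 3 = 12.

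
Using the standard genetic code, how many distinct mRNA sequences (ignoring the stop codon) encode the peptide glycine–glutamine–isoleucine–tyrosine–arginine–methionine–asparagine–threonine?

2304

Gly: 4 codons.
Gln: 2 codons.
Ile: 3 codons.
Tyr: 2 codons.
Arg: 6 codons.
Met: 1 codon.
Asn: 2 codons.
Thr: 4 codons.
4 × 2 × 3 × 2 × 6 × 1 × 2 × 4 = 2304.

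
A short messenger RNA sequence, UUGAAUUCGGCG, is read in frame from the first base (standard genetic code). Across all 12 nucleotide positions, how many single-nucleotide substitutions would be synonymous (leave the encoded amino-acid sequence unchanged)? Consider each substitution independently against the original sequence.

Codon 1 (UUG, Leu): 2 synonymous substitutions.
Codon 2 (AAU, Asn): 1 synonymous substitution.
Codon 3 (UCG, Ser): 3 synonymous substitutions.
Codon 4 (GCG, Ala): 3 synonymous substitutions.
Total: 2 + 1 + 3 + 3 = 9.

9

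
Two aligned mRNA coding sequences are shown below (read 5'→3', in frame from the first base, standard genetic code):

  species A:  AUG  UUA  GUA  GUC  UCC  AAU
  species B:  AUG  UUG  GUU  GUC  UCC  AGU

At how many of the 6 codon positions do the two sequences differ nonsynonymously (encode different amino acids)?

1

Codon 1: AUG Met / AUG Met — identical.
Codon 2: UUA Leu / UUG Leu — synonymous.
Codon 3: GUA Val / GUU Val — synonymous.
Codon 4: GUC Val / GUC Val — identical.
Codon 5: UCC Ser / UCC Ser — identical.
Codon 6: AAU Asn / AGU Ser — nonsynonymous.
Nonsynonymous differences: 1.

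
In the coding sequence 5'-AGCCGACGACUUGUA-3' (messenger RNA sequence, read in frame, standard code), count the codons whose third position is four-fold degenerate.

Codon 1 AGC (Ser): third position 2-fold.
Codon 2 CGA (Arg): third position 4-fold.
Codon 3 CGA (Arg): third position 4-fold.
Codon 4 CUU (Leu): third position 4-fold.
Codon 5 GUA (Val): third position 4-fold.
Four-fold degenerate third positions: 4.

4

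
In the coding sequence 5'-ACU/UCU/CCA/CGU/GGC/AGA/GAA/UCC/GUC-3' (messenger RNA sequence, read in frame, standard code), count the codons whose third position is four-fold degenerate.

7

Codon 1 ACU (Thr): third position 4-fold.
Codon 2 UCU (Ser): third position 4-fold.
Codon 3 CCA (Pro): third position 4-fold.
Codon 4 CGU (Arg): third position 4-fold.
Codon 5 GGC (Gly): third position 4-fold.
Codon 6 AGA (Arg): third position 2-fold.
Codon 7 GAA (Glu): third position 2-fold.
Codon 8 UCC (Ser): third position 4-fold.
Codon 9 GUC (Val): third position 4-fold.
Four-fold degenerate third positions: 7.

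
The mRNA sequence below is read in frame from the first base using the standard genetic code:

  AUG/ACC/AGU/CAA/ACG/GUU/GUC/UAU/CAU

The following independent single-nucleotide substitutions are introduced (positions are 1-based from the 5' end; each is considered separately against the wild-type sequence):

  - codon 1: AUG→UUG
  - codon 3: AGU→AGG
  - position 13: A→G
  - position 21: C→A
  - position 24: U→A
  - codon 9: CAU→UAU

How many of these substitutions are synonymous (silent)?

1

Codon 1: AUG (Met) → UUG (Leu) — missense.
Codon 3: AGU (Ser) → AGG (Arg) — missense.
Codon 5: ACG (Thr) → GCG (Ala) — missense.
Codon 7: GUC (Val) → GUA (Val) — synonymous.
Codon 8: UAU (Tyr) → UAA (Stop) — nonsense.
Codon 9: CAU (His) → UAU (Tyr) — missense.
Synonymous: 1 of 6.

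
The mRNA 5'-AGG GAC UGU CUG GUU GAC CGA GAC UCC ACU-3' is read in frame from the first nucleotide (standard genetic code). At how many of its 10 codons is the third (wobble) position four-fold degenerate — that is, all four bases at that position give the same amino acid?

Codon 1 AGG (Arg): third position 2-fold.
Codon 2 GAC (Asp): third position 2-fold.
Codon 3 UGU (Cys): third position 2-fold.
Codon 4 CUG (Leu): third position 4-fold.
Codon 5 GUU (Val): third position 4-fold.
Codon 6 GAC (Asp): third position 2-fold.
Codon 7 CGA (Arg): third position 4-fold.
Codon 8 GAC (Asp): third position 2-fold.
Codon 9 UCC (Ser): third position 4-fold.
Codon 10 ACU (Thr): third position 4-fold.
Four-fold degenerate third positions: 5.

5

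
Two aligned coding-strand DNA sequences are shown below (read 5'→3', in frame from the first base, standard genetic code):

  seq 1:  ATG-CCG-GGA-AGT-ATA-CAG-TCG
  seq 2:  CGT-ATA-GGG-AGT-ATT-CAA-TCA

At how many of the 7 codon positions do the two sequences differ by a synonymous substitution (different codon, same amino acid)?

Codon 1: ATG Met / CGT Arg — nonsynonymous.
Codon 2: CCG Pro / ATA Ile — nonsynonymous.
Codon 3: GGA Gly / GGG Gly — synonymous.
Codon 4: AGT Ser / AGT Ser — identical.
Codon 5: ATA Ile / ATT Ile — synonymous.
Codon 6: CAG Gln / CAA Gln — synonymous.
Codon 7: TCG Ser / TCA Ser — synonymous.
Synonymous differences: 4.

4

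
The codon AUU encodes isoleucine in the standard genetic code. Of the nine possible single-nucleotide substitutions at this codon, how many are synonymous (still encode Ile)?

Position 1: none → 0 synonymous.
Position 2: none → 0 synonymous.
Position 3: AUC, AUA → 2 synonymous.
Total: 0 + 0 + 2 = 2.

2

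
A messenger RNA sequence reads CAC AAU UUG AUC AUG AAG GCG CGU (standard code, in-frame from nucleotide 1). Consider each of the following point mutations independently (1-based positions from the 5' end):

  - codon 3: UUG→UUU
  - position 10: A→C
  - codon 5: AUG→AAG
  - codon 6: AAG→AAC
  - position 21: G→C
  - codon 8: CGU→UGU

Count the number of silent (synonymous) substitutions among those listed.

Codon 3: UUG (Leu) → UUU (Phe) — missense.
Codon 4: AUC (Ile) → CUC (Leu) — missense.
Codon 5: AUG (Met) → AAG (Lys) — missense.
Codon 6: AAG (Lys) → AAC (Asn) — missense.
Codon 7: GCG (Ala) → GCC (Ala) — synonymous.
Codon 8: CGU (Arg) → UGU (Cys) — missense.
Synonymous: 1 of 6.

1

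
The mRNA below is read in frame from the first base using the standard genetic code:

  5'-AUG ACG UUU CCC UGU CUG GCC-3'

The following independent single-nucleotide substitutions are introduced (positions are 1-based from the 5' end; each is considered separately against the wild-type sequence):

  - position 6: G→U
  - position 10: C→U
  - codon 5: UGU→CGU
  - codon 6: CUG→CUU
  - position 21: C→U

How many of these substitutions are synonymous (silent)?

Codon 2: ACG (Thr) → ACU (Thr) — synonymous.
Codon 4: CCC (Pro) → UCC (Ser) — missense.
Codon 5: UGU (Cys) → CGU (Arg) — missense.
Codon 6: CUG (Leu) → CUU (Leu) — synonymous.
Codon 7: GCC (Ala) → GCU (Ala) — synonymous.
Synonymous: 3 of 5.

3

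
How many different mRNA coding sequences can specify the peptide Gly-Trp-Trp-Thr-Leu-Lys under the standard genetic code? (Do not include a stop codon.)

192

Gly: 4 codons.
Trp: 1 codon.
Trp: 1 codon.
Thr: 4 codons.
Leu: 6 codons.
Lys: 2 codons.
4 × 1 × 1 × 4 × 6 × 2 = 192.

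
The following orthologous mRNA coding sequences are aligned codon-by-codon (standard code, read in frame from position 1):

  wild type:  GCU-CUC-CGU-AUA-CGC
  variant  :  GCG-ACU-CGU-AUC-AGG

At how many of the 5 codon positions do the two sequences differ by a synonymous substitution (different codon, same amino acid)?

3

Codon 1: GCU Ala / GCG Ala — synonymous.
Codon 2: CUC Leu / ACU Thr — nonsynonymous.
Codon 3: CGU Arg / CGU Arg — identical.
Codon 4: AUA Ile / AUC Ile — synonymous.
Codon 5: CGC Arg / AGG Arg — synonymous.
Synonymous differences: 3.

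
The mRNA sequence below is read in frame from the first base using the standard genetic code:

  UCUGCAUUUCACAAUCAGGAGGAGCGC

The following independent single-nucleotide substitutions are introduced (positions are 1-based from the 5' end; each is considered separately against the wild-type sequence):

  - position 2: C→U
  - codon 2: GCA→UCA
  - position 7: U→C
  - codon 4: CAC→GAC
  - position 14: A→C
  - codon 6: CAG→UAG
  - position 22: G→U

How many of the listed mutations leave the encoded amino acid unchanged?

0

Codon 1: UCU (Ser) → UUU (Phe) — missense.
Codon 2: GCA (Ala) → UCA (Ser) — missense.
Codon 3: UUU (Phe) → CUU (Leu) — missense.
Codon 4: CAC (His) → GAC (Asp) — missense.
Codon 5: AAU (Asn) → ACU (Thr) — missense.
Codon 6: CAG (Gln) → UAG (Stop) — nonsense.
Codon 8: GAG (Glu) → UAG (Stop) — nonsense.
Synonymous: 0 of 7.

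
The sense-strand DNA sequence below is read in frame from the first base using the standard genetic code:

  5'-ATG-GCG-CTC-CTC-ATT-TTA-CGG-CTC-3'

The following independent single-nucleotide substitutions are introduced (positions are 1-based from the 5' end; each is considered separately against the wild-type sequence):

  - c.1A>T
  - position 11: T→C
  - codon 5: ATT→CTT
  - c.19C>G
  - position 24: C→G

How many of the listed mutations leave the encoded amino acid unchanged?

1

Codon 1: ATG (Met) → TTG (Leu) — missense.
Codon 4: CTC (Leu) → CCC (Pro) — missense.
Codon 5: ATT (Ile) → CTT (Leu) — missense.
Codon 7: CGG (Arg) → GGG (Gly) — missense.
Codon 8: CTC (Leu) → CTG (Leu) — synonymous.
Synonymous: 1 of 5.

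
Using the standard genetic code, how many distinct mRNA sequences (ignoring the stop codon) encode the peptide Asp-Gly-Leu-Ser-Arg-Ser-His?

20736

Asp: 2 codons.
Gly: 4 codons.
Leu: 6 codons.
Ser: 6 codons.
Arg: 6 codons.
Ser: 6 codons.
His: 2 codons.
2 × 4 × 6 × 6 × 6 × 6 × 2 = 20736.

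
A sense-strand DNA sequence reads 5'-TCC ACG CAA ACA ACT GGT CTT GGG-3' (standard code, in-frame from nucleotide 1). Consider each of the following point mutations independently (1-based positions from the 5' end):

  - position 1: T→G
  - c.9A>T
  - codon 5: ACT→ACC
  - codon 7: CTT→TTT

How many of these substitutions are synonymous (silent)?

Codon 1: TCC (Ser) → GCC (Ala) — missense.
Codon 3: CAA (Gln) → CAT (His) — missense.
Codon 5: ACT (Thr) → ACC (Thr) — synonymous.
Codon 7: CTT (Leu) → TTT (Phe) — missense.
Synonymous: 1 of 4.

1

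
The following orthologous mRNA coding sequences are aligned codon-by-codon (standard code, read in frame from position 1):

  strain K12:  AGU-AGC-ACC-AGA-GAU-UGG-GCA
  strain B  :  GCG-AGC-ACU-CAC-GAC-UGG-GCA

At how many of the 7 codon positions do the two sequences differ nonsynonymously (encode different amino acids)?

Codon 1: AGU Ser / GCG Ala — nonsynonymous.
Codon 2: AGC Ser / AGC Ser — identical.
Codon 3: ACC Thr / ACU Thr — synonymous.
Codon 4: AGA Arg / CAC His — nonsynonymous.
Codon 5: GAU Asp / GAC Asp — synonymous.
Codon 6: UGG Trp / UGG Trp — identical.
Codon 7: GCA Ala / GCA Ala — identical.
Nonsynonymous differences: 2.

2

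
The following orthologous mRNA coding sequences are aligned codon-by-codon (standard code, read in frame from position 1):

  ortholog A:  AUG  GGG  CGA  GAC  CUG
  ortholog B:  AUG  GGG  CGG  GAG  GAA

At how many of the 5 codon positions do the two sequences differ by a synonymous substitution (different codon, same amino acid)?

1

Codon 1: AUG Met / AUG Met — identical.
Codon 2: GGG Gly / GGG Gly — identical.
Codon 3: CGA Arg / CGG Arg — synonymous.
Codon 4: GAC Asp / GAG Glu — nonsynonymous.
Codon 5: CUG Leu / GAA Glu — nonsynonymous.
Synonymous differences: 1.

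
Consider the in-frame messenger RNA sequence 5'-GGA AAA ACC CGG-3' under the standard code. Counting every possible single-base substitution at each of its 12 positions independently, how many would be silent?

11

Codon 1 (GGA, Gly): 3 synonymous substitutions.
Codon 2 (AAA, Lys): 1 synonymous substitution.
Codon 3 (ACC, Thr): 3 synonymous substitutions.
Codon 4 (CGG, Arg): 4 synonymous substitutions.
Total: 3 + 1 + 3 + 4 = 11.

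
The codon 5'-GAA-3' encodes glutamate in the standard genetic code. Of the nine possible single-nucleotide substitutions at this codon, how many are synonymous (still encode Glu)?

Position 1: none → 0 synonymous.
Position 2: none → 0 synonymous.
Position 3: GAG → 1 synonymous.
Total: 0 + 0 + 1 = 1.

1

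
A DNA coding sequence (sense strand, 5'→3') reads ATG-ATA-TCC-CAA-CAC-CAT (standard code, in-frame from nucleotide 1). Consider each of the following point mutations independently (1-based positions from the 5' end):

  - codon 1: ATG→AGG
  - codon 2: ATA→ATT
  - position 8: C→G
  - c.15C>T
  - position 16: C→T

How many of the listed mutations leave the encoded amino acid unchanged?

2

Codon 1: ATG (Met) → AGG (Arg) — missense.
Codon 2: ATA (Ile) → ATT (Ile) — synonymous.
Codon 3: TCC (Ser) → TGC (Cys) — missense.
Codon 5: CAC (His) → CAT (His) — synonymous.
Codon 6: CAT (His) → TAT (Tyr) — missense.
Synonymous: 2 of 5.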